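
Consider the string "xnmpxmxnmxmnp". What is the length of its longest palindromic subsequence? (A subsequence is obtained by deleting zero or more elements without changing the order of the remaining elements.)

9

One longest palindromic subsequence is nmxmnmxmn (positions 2,3,5,6,8,9,10,11,12); it reads the same forward and backward, and the interval DP gives dp[1][13] = 9.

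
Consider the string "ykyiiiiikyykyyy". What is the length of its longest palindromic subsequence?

One longest palindromic subsequence is ykyiiiiiyky (positions 1,2,3,4,5,6,7,8,11,12,15); it reads the same forward and backward, and the interval DP gives dp[1][15] = 11.

11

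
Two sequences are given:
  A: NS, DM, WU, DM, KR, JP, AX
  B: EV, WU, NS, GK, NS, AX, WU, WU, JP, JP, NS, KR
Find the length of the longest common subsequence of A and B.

3

A longest common subsequence is NS, WU, KR (length 3); the LCS DP confirms no longer common subsequence exists.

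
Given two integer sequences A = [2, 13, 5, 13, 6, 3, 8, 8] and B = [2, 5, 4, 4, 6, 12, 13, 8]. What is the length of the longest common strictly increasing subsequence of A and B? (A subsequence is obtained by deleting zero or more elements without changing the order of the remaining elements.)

For each value that appears in both, track the longest common increasing run ending there.
The best achievable length is 4; one witness is 2, 5, 6, 8 (A-positions 1,3,5,7, B-positions 1,2,5,8).

4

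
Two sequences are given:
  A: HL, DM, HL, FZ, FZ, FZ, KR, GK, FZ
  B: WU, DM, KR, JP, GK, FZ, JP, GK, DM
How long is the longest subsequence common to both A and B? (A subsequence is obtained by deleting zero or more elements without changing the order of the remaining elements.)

Backtracking the LCS table gives one alignment: DM (A2,B2) → KR (A7,B3) → GK (A8,B5) → FZ (A9,B6).
So the longest common subsequence has length 4.

4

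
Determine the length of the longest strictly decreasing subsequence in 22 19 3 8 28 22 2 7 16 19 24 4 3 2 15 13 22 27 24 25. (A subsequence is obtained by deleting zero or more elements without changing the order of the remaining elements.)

Let dp[i] be the longest decreasing subsequence ending at position i. Then dp = [1, 2, 3, 3, 1, 2, 4, 4, 3, 3, 2, 5, 6, 7, 4, 5, 3, 2, 3, 3].
The maximum is 7; one witness is 22, 19, 8, 7, 4, 3, 2 at positions 1,2,4,8,12,13,14.

7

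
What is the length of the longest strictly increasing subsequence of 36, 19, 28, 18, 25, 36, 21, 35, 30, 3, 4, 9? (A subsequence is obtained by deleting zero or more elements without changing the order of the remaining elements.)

Scanning left to right, the best length ending at each element is: 36→1, 19→1, 28→2, 18→1, 25→2, 36→3, 21→2, 35→3, 30→3, 3→1, 4→2, 9→3.
So the longest increasing subsequence has length 3, e.g. 19, 28, 36.

3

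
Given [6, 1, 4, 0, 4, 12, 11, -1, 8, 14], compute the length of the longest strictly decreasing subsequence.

Let dp[i] be the longest decreasing subsequence ending at position i. Then dp = [1, 2, 2, 3, 2, 1, 2, 4, 3, 1].
The maximum is 4; one witness is 6, 1, 0, -1 at positions 1,2,4,8.

4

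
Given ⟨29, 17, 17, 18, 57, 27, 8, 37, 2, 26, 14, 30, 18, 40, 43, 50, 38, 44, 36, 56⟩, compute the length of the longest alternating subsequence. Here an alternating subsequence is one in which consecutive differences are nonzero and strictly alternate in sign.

Track the best alternating length ending on an up-step vs a down-step at each position: up/down = 1/1, 1/2, 1/2, 3/2, 3/1, 3/4, 1/4, 5/4, 1/6, 7/6, 7/8, 9/6, 9/10, 11/4, 11/4, 11/4, 11/12, 13/12, 11/14, 15/4.
The maximum over both is 15; one such subsequence is 29, 17, 57, 27, 37, 2, 26, 14, 30, 18, 40, 38, 44, 36, 56.

15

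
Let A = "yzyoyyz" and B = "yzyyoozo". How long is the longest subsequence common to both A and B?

5

A longest common subsequence is yzyoz (length 5); the LCS DP confirms no longer common subsequence exists.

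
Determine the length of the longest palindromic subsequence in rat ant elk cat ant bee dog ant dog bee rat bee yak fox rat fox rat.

Using dp[i][j] = 2 + dp[i+1][j−1] if the ends match, else max(dp[i+1][j], dp[i][j−1]):
dp[1][17] = 7. A witness is rat bee dog ant dog bee rat at positions 1,6,7,8,9,12,17.

7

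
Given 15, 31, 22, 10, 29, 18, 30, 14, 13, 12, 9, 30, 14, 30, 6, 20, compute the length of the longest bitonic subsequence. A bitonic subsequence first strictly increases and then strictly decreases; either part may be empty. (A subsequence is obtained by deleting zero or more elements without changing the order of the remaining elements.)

One longest bitonic subsequence is 15, 31, 29, 18, 14, 13, 12, 9, 6 (positions 1,2,5,6,8,9,10,11,15): it rises to 31 then falls. Length 9 is optimal.

9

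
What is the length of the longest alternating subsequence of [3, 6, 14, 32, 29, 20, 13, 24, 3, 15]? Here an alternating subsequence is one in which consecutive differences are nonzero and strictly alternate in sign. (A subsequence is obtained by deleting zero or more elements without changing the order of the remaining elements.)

Track the best alternating length ending on an up-step vs a down-step at each position: up/down = 1/1, 2/1, 2/1, 2/1, 2/3, 2/3, 2/3, 4/3, 1/5, 6/5.
The maximum over both is 6; one such subsequence is 3, 32, 20, 24, 3, 15.

6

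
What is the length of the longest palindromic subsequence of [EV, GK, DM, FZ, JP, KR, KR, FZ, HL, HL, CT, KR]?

One longest palindromic subsequence is KR HL HL KR (positions 6,9,10,12); it reads the same forward and backward, and the interval DP gives dp[1][12] = 4.

4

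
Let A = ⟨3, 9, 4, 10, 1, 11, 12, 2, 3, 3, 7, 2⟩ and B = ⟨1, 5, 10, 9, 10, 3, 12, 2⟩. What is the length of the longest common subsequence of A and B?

4

Backtracking the LCS table gives one alignment: 9 (A2,B4) → 10 (A4,B5) → 12 (A7,B7) → 2 (A12,B8).
So the longest common subsequence has length 4.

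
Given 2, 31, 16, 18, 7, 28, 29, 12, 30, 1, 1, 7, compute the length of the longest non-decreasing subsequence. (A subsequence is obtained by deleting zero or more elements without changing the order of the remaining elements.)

6

Let dp[i] be the longest non-decreasing subsequence ending at position i. Then dp = [1, 2, 2, 3, 2, 4, 5, 3, 6, 1, 2, 3].
The maximum is 6; one witness is 2, 16, 18, 28, 29, 30 at positions 1,3,4,6,7,9.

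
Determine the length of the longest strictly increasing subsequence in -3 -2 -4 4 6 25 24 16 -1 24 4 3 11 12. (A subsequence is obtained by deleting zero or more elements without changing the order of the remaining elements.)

6

One longest increasing subsequence is -3, -2, 4, 6, 16, 24 (positions 1,2,4,5,8,10), of length 6; no longer one exists.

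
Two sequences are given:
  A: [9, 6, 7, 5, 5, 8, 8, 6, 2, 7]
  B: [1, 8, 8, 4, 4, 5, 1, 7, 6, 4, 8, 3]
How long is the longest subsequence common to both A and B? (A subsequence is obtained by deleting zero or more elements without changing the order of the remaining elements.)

3

A longest common subsequence is 8, 8, 6 (length 3); the LCS DP confirms no longer common subsequence exists.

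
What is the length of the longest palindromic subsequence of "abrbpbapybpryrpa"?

One longest palindromic subsequence is arpbybpra (positions 1,3,5,6,9,10,11,14,16); it reads the same forward and backward, and the interval DP gives dp[1][16] = 9.

9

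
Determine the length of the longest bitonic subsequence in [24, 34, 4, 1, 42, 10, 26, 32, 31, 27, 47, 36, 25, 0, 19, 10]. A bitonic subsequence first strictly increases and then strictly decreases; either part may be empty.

One longest bitonic subsequence is 24, 34, 42, 32, 31, 27, 25, 19, 10 (positions 1,2,5,8,9,10,13,15,16): it rises to 42 then falls. Length 9 is optimal.

9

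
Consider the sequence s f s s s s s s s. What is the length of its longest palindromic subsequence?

One longest palindromic subsequence is ssssssss (positions 1,3,4,5,6,7,8,9); it reads the same forward and backward, and the interval DP gives dp[1][9] = 8.

8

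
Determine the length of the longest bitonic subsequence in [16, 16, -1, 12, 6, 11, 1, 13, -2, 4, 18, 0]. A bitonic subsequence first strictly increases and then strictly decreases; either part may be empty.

6

One longest bitonic subsequence is -1, 6, 11, 13, 4, 0 (positions 3,5,6,8,10,12): it rises to 13 then falls. Length 6 is optimal.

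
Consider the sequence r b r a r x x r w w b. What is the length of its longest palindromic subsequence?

Using dp[i][j] = 2 + dp[i+1][j−1] if the ends match, else max(dp[i+1][j], dp[i][j−1]):
dp[1][11] = 6. A witness is brxxrb at positions 2,5,6,7,8,11.

6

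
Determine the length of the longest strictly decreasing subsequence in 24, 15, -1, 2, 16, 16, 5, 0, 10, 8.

4

One longest decreasing subsequence is 24, 15, 2, 0 (positions 1,2,4,8), of length 4; no longer one exists.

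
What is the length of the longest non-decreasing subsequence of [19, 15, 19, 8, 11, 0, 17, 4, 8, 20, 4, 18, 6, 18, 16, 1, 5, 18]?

6

One longest non-decreasing subsequence is 8, 11, 17, 18, 18, 18 (positions 4,5,7,12,14,18), of length 6; no longer one exists.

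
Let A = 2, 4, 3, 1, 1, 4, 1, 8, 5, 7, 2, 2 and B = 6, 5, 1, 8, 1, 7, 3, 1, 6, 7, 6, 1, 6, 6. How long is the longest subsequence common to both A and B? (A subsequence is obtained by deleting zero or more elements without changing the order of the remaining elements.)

Backtracking the LCS table gives one alignment: 1 (A4,B3) → 1 (A5,B5) → 1 (A7,B8) → 7 (A10,B10).
So the longest common subsequence has length 4.

4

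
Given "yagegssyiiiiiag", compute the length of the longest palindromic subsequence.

7

Using dp[i][j] = 2 + dp[i+1][j−1] if the ends match, else max(dp[i+1][j], dp[i][j−1]):
dp[1][15] = 7. A witness is giiiiig at positions 3,9,10,11,12,13,15.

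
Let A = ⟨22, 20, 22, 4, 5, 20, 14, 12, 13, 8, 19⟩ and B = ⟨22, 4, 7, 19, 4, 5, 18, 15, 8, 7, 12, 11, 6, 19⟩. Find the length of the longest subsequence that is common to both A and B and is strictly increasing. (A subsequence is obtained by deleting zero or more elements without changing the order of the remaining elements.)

A longest common strictly increasing subsequence is 4, 5, 8, 19 (length 4); it appears in order in both A and B, and no longer such subsequence exists.

4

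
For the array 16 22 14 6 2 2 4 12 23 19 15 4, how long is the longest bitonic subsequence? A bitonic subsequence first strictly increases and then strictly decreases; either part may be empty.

7

Let inc[i] be the LIS ending at i and dec[i] the longest strictly decreasing subsequence starting at i. inc = [1, 2, 1, 1, 1, 1, 2, 3, 4, 4, 4, 2], dec = [4, 4, 3, 2, 1, 1, 1, 2, 4, 3, 2, 1].
max_i inc[i]+dec[i]−1 = 7, with one witness 2, 4, 12, 23, 19, 15, 4.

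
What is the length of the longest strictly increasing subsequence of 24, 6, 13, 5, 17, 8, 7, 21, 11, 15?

4

Scanning left to right, the best length ending at each element is: 24→1, 6→1, 13→2, 5→1, 17→3, 8→2, 7→2, 21→4, 11→3, 15→4.
So the longest increasing subsequence has length 4, e.g. 6, 13, 17, 21.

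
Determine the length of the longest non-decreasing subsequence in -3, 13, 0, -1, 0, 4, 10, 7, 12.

Scanning left to right, the best length ending at each element is: -3→1, 13→2, 0→2, -1→2, 0→3, 4→4, 10→5, 7→5, 12→6.
So the longest non-decreasing subsequence has length 6, e.g. -3, 0, 0, 4, 10, 12.

6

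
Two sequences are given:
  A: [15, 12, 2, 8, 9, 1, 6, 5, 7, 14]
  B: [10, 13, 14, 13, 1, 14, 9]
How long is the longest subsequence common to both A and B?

2

A longest common subsequence is 1, 14 (length 2); the LCS DP confirms no longer common subsequence exists.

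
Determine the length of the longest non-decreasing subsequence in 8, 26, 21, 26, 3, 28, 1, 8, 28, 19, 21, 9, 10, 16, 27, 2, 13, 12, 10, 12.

6

Let dp[i] be the longest non-decreasing subsequence ending at position i. Then dp = [1, 2, 2, 3, 1, 4, 1, 2, 5, 3, 4, 3, 4, 5, 6, 2, 5, 5, 5, 6].
The maximum is 6; one witness is 8, 8, 9, 10, 16, 27 at positions 1,8,12,13,14,15.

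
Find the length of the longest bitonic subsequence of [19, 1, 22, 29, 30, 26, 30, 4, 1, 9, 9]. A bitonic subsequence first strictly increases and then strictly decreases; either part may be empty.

Let inc[i] be the LIS ending at i and dec[i] the longest strictly decreasing subsequence starting at i. inc = [1, 1, 2, 3, 4, 3, 4, 2, 1, 3, 3], dec = [3, 1, 3, 4, 4, 3, 3, 2, 1, 1, 1].
max_i inc[i]+dec[i]−1 = 7, with one witness 19, 22, 29, 30, 26, 4, 1.

7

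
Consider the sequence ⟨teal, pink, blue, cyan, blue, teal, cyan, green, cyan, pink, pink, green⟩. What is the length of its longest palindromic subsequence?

Using dp[i][j] = 2 + dp[i+1][j−1] if the ends match, else max(dp[i+1][j], dp[i][j−1]):
dp[1][12] = 5. A witness is pink cyan green cyan pink at positions 2,7,8,9,11.

5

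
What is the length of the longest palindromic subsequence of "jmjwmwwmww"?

6

One longest palindromic subsequence is wmwwmw (positions 4,5,6,7,8,10); it reads the same forward and backward, and the interval DP gives dp[1][10] = 6.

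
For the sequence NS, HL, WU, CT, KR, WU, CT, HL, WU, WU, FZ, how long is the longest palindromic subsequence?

5

Using dp[i][j] = 2 + dp[i+1][j−1] if the ends match, else max(dp[i+1][j], dp[i][j−1]):
dp[1][11] = 5. A witness is WU WU HL WU WU at positions 3,6,8,9,10.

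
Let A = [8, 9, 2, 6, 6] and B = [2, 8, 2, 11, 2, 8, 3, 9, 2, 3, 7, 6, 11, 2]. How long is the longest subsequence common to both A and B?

Backtracking the LCS table gives one alignment: 8 (A1,B6) → 9 (A2,B8) → 2 (A3,B9) → 6 (A4,B12).
So the longest common subsequence has length 4.

4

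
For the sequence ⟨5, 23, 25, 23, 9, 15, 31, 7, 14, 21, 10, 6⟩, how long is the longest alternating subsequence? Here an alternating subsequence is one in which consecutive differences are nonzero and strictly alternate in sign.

A longest alternating subsequence is 5, 23, 9, 15, 7, 14, 10 (positions 1,2,5,6,8,9,11); its 6 consecutive differences strictly alternate in sign, and length 7 is optimal.

7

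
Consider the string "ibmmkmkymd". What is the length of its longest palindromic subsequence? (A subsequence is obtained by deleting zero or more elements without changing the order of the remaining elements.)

5

One longest palindromic subsequence is mkmkm (positions 4,5,6,7,9); it reads the same forward and backward, and the interval DP gives dp[1][10] = 5.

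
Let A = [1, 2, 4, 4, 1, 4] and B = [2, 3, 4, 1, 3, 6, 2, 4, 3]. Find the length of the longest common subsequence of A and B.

Backtracking the LCS table gives one alignment: 2 (A2,B1) → 4 (A4,B3) → 1 (A5,B4) → 4 (A6,B8).
So the longest common subsequence has length 4.

4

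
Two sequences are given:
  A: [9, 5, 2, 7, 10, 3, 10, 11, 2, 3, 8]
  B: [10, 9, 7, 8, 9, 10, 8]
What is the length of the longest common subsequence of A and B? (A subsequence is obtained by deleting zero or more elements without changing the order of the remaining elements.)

Backtracking the LCS table gives one alignment: 9 (A1,B2) → 7 (A4,B3) → 10 (A7,B6) → 8 (A11,B7).
So the longest common subsequence has length 4.

4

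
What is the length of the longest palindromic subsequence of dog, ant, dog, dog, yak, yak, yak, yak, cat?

Using dp[i][j] = 2 + dp[i+1][j−1] if the ends match, else max(dp[i+1][j], dp[i][j−1]):
dp[1][9] = 4. A witness is yak yak yak yak at positions 5,6,7,8.

4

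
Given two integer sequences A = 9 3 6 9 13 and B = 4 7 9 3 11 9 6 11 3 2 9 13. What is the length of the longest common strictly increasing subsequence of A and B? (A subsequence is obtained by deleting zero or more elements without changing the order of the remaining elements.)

4

For each value that appears in both, track the longest common increasing run ending there.
The best achievable length is 4; one witness is 3, 6, 9, 13 (A-positions 2,3,4,5, B-positions 4,7,11,12).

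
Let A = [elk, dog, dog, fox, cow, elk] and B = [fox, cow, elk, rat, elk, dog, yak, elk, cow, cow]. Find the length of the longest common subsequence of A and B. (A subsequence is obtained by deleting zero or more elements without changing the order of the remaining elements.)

3

A longest common subsequence is elk, dog, cow (length 3); the LCS DP confirms no longer common subsequence exists.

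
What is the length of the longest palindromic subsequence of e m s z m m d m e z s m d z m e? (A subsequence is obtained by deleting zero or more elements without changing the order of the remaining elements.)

Using dp[i][j] = 2 + dp[i+1][j−1] if the ends match, else max(dp[i+1][j], dp[i][j−1]):
dp[1][16] = 11. A witness is emzdmsmdzme at positions 1,2,4,7,8,11,12,13,14,15,16.

11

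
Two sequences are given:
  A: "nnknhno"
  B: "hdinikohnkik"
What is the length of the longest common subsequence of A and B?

4

Backtracking the LCS table gives one alignment: n (A1,B4) → k (A3,B6) → h (A5,B8) → n (A6,B9).
So the longest common subsequence has length 4.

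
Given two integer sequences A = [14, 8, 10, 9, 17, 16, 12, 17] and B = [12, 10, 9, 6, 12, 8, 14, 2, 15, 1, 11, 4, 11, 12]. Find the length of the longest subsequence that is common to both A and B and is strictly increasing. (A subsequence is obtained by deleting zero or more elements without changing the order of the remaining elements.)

A longest common strictly increasing subsequence is 10, 12 (length 2); it appears in order in both A and B, and no longer such subsequence exists.

2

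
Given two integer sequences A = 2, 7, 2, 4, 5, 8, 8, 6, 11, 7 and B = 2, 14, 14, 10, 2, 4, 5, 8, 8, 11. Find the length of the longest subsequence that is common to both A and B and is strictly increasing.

5

A longest common strictly increasing subsequence is 2, 4, 5, 8, 11 (length 5); it appears in order in both A and B, and no longer such subsequence exists.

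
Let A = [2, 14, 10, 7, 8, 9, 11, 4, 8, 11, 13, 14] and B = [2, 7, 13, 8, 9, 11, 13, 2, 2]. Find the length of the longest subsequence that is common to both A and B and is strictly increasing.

For each value that appears in both, track the longest common increasing run ending there.
The best achievable length is 6; one witness is 2, 7, 8, 9, 11, 13 (A-positions 1,4,5,6,7,11, B-positions 1,2,4,5,6,7).

6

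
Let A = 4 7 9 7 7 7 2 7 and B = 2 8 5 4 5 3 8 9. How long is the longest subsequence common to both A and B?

A longest common subsequence is 4, 9 (length 2); the LCS DP confirms no longer common subsequence exists.

2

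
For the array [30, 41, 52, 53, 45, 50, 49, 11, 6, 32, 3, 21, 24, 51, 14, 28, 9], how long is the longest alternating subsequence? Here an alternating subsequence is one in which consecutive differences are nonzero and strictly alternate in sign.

A longest alternating subsequence is 30, 52, 45, 50, 11, 32, 3, 21, 14, 28, 9 (positions 1,3,5,6,8,10,11,12,15,16,17); its 10 consecutive differences strictly alternate in sign, and length 11 is optimal.

11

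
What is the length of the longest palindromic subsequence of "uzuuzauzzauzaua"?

10

Using dp[i][j] = 2 + dp[i+1][j−1] if the ends match, else max(dp[i+1][j], dp[i][j−1]):
dp[1][15] = 10. A witness is uzuazzauzu at positions 1,2,3,6,8,9,10,11,12,14.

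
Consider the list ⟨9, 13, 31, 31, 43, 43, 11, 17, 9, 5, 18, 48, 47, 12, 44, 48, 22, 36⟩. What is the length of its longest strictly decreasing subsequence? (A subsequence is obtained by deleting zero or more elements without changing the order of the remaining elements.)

Scanning left to right, the best length ending at each element is: 9→1, 13→1, 31→1, 31→1, 43→1, 43→1, 11→2, 17→2, 9→3, 5→4, 18→2, 48→1, 47→2, 12→3, 44→3, 48→1, 22→4, 36→4.
So the longest decreasing subsequence has length 4, e.g. 13, 11, 9, 5.

4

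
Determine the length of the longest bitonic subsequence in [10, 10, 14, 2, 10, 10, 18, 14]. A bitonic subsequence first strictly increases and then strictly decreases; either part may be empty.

4

Let inc[i] be the LIS ending at i and dec[i] the longest strictly decreasing subsequence starting at i. inc = [1, 1, 2, 1, 2, 2, 3, 3], dec = [2, 2, 2, 1, 1, 1, 2, 1].
max_i inc[i]+dec[i]−1 = 4, with one witness 10, 14, 18, 14.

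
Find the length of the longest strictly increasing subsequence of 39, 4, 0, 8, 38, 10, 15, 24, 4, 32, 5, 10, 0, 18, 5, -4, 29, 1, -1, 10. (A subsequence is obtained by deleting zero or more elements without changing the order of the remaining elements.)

6

Let dp[i] be the longest increasing subsequence ending at position i. Then dp = [1, 1, 1, 2, 3, 3, 4, 5, 2, 6, 3, 4, 1, 5, 3, 1, 6, 2, 2, 4].
The maximum is 6; one witness is 4, 8, 10, 15, 24, 32 at positions 2,4,6,7,8,10.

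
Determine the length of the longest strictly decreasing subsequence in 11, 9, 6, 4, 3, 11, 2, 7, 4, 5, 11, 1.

Scanning left to right, the best length ending at each element is: 11→1, 9→2, 6→3, 4→4, 3→5, 11→1, 2→6, 7→3, 4→4, 5→4, 11→1, 1→7.
So the longest decreasing subsequence has length 7, e.g. 11, 9, 6, 4, 3, 2, 1.

7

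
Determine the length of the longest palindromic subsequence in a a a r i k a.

4

One longest palindromic subsequence is aaaa (positions 1,2,3,7); it reads the same forward and backward, and the interval DP gives dp[1][7] = 4.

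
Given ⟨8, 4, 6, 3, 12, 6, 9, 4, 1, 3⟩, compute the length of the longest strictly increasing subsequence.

3

Scanning left to right, the best length ending at each element is: 8→1, 4→1, 6→2, 3→1, 12→3, 6→2, 9→3, 4→2, 1→1, 3→2.
So the longest increasing subsequence has length 3, e.g. 4, 6, 12.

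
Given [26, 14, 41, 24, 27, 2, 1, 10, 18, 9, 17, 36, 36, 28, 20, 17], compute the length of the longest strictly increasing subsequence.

Scanning left to right, the best length ending at each element is: 26→1, 14→1, 41→2, 24→2, 27→3, 2→1, 1→1, 10→2, 18→3, 9→2, 17→3, 36→4, 36→4, 28→4, 20→4, 17→3.
So the longest increasing subsequence has length 4, e.g. 14, 24, 27, 36.

4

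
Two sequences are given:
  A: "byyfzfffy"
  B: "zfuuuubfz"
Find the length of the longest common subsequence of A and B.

A longest common subsequence is bfz (length 3); the LCS DP confirms no longer common subsequence exists.

3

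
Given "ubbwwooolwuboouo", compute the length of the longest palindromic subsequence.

9

Using dp[i][j] = 2 + dp[i+1][j−1] if the ends match, else max(dp[i+1][j], dp[i][j−1]):
dp[1][16] = 9. A witness is ubwooowbu at positions 1,3,5,6,7,8,10,12,15.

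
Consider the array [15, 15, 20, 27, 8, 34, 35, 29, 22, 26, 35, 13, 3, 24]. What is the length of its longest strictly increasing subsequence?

5

One longest increasing subsequence is 15, 20, 27, 34, 35 (positions 1,3,4,6,7), of length 5; no longer one exists.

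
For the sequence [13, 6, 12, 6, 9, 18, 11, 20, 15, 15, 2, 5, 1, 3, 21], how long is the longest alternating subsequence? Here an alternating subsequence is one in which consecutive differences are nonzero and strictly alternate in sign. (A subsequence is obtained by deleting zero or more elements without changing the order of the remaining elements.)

11

Track the best alternating length ending on an up-step vs a down-step at each position: up/down = 1/1, 1/2, 3/2, 1/4, 5/4, 5/1, 5/6, 7/1, 7/8, 7/8, 1/8, 9/8, 1/10, 11/10, 11/1.
The maximum over both is 11; one such subsequence is 13, 6, 12, 6, 18, 11, 20, 2, 5, 1, 3.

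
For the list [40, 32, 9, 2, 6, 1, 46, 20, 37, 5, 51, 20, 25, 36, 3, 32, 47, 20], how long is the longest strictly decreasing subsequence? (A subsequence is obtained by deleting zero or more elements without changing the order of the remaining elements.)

Scanning left to right, the best length ending at each element is: 40→1, 32→2, 9→3, 2→4, 6→4, 1→5, 46→1, 20→3, 37→2, 5→5, 51→1, 20→3, 25→3, 36→3, 3→6, 32→4, 47→2, 20→5.
So the longest decreasing subsequence has length 6, e.g. 40, 32, 9, 6, 5, 3.

6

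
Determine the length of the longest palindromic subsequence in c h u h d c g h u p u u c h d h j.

9

One longest palindromic subsequence is hdhuuuhdh (positions 4,5,8,9,11,12,14,15,16); it reads the same forward and backward, and the interval DP gives dp[1][17] = 9.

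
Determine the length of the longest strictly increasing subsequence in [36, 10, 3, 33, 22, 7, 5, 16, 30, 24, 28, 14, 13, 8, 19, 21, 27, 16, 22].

6

Let dp[i] be the longest increasing subsequence ending at position i. Then dp = [1, 1, 1, 2, 2, 2, 2, 3, 4, 4, 5, 3, 3, 3, 4, 5, 6, 4, 6].
The maximum is 6; one witness is 3, 7, 16, 19, 21, 27 at positions 3,6,8,15,16,17.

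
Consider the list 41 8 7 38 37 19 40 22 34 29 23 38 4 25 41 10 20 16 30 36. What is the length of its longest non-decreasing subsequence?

One longest non-decreasing subsequence is 8, 19, 22, 23, 25, 30, 36 (positions 2,6,8,11,14,19,20), of length 7; no longer one exists.

7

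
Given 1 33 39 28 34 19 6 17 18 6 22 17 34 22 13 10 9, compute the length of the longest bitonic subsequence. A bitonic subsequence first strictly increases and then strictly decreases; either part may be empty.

Let inc[i] be the LIS ending at i and dec[i] the longest strictly decreasing subsequence starting at i. inc = [1, 2, 3, 2, 3, 2, 2, 3, 4, 2, 5, 3, 6, 5, 3, 3, 3], dec = [1, 8, 8, 7, 7, 6, 1, 4, 5, 1, 5, 4, 5, 4, 3, 2, 1].
max_i inc[i]+dec[i]−1 = 10, with one witness 1, 33, 39, 34, 19, 18, 17, 13, 10, 9.

10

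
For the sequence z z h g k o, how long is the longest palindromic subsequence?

2

One longest palindromic subsequence is zz (positions 1,2); it reads the same forward and backward, and the interval DP gives dp[1][6] = 2.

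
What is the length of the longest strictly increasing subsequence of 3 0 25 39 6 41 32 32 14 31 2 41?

Scanning left to right, the best length ending at each element is: 3→1, 0→1, 25→2, 39→3, 6→2, 41→4, 32→3, 32→3, 14→3, 31→4, 2→2, 41→5.
So the longest increasing subsequence has length 5, e.g. 3, 6, 14, 31, 41.

5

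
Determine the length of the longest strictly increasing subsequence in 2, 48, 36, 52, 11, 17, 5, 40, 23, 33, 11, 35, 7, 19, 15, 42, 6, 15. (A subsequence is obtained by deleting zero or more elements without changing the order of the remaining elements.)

7

Scanning left to right, the best length ending at each element is: 2→1, 48→2, 36→2, 52→3, 11→2, 17→3, 5→2, 40→4, 23→4, 33→5, 11→3, 35→6, 7→3, 19→4, 15→4, 42→7, 6→3, 15→4.
So the longest increasing subsequence has length 7, e.g. 2, 11, 17, 23, 33, 35, 42.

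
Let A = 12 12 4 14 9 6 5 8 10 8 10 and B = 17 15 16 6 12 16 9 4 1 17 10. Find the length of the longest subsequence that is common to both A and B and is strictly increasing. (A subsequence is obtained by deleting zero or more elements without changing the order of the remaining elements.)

2

A longest common strictly increasing subsequence is 6, 10 (length 2); it appears in order in both A and B, and no longer such subsequence exists.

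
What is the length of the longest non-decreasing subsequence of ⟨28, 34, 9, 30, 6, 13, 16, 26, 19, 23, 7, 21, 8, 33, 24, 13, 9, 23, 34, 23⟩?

One longest non-decreasing subsequence is 9, 13, 16, 19, 23, 33, 34 (positions 3,6,7,9,10,14,19), of length 7; no longer one exists.

7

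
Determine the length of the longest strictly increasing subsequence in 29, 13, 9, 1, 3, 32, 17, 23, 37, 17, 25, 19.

5

One longest increasing subsequence is 1, 3, 17, 23, 37 (positions 4,5,7,8,9), of length 5; no longer one exists.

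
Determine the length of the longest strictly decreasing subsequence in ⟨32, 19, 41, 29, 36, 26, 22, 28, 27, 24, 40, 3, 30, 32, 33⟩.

One longest decreasing subsequence is 32, 29, 28, 27, 24, 3 (positions 1,4,8,9,10,12), of length 6; no longer one exists.

6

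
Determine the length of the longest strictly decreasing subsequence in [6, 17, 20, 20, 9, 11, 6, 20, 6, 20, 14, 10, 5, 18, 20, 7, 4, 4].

Scanning left to right, the best length ending at each element is: 6→1, 17→1, 20→1, 20→1, 9→2, 11→2, 6→3, 20→1, 6→3, 20→1, 14→2, 10→3, 5→4, 18→2, 20→1, 7→4, 4→5, 4→5.
So the longest decreasing subsequence has length 5, e.g. 17, 9, 6, 5, 4.

5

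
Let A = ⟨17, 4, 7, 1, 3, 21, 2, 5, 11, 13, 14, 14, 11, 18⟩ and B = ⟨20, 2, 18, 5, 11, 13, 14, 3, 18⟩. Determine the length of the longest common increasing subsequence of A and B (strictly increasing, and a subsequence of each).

6

For each value that appears in both, track the longest common increasing run ending there.
The best achievable length is 6; one witness is 2, 5, 11, 13, 14, 18 (A-positions 7,8,9,10,11,14, B-positions 2,4,5,6,7,9).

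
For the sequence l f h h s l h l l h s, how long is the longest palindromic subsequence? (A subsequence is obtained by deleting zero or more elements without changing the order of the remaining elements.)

6

Using dp[i][j] = 2 + dp[i+1][j−1] if the ends match, else max(dp[i+1][j], dp[i][j−1]):
dp[1][11] = 6. A witness is shllhs at positions 5,7,8,9,10,11.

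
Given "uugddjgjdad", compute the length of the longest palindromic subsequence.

Using dp[i][j] = 2 + dp[i+1][j−1] if the ends match, else max(dp[i+1][j], dp[i][j−1]):
dp[1][11] = 7. A witness is ddjgjdd at positions 4,5,6,7,8,9,11.

7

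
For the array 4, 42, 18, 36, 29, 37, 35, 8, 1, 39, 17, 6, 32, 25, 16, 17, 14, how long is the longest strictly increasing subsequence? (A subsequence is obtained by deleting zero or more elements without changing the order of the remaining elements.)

Let dp[i] be the longest increasing subsequence ending at position i. Then dp = [1, 2, 2, 3, 3, 4, 4, 2, 1, 5, 3, 2, 4, 4, 3, 4, 3].
The maximum is 5; one witness is 4, 18, 36, 37, 39 at positions 1,3,4,6,10.

5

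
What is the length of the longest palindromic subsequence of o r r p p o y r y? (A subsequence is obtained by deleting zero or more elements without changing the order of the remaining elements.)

4

One longest palindromic subsequence is rppr (positions 3,4,5,8); it reads the same forward and backward, and the interval DP gives dp[1][9] = 4.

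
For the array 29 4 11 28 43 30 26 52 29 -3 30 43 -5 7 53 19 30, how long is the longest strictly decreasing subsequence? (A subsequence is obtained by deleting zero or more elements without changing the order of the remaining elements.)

5

Let dp[i] be the longest decreasing subsequence ending at position i. Then dp = [1, 2, 2, 2, 1, 2, 3, 1, 3, 4, 2, 2, 5, 4, 1, 4, 3].
The maximum is 5; one witness is 29, 28, 26, -3, -5 at positions 1,4,7,10,13.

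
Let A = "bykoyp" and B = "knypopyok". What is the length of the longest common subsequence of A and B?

3

Backtracking the LCS table gives one alignment: y (A2,B3) → o (A4,B5) → y (A5,B7).
So the longest common subsequence has length 3.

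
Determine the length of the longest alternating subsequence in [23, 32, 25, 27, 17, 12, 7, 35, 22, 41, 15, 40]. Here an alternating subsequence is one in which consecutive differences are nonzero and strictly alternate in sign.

A longest alternating subsequence is 23, 32, 25, 27, 17, 35, 22, 41, 15, 40 (positions 1,2,3,4,5,8,9,10,11,12); its 9 consecutive differences strictly alternate in sign, and length 10 is optimal.

10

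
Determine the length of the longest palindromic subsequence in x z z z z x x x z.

6

Using dp[i][j] = 2 + dp[i+1][j−1] if the ends match, else max(dp[i+1][j], dp[i][j−1]):
dp[1][9] = 6. A witness is xzzzzx at positions 1,2,3,4,5,8.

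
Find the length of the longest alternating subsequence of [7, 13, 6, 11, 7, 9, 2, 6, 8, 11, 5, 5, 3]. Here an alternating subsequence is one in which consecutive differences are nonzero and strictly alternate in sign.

A longest alternating subsequence is 7, 13, 6, 11, 7, 9, 2, 6, 5 (positions 1,2,3,4,5,6,7,8,11); its 8 consecutive differences strictly alternate in sign, and length 9 is optimal.

9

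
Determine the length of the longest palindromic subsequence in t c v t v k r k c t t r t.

One longest palindromic subsequence is ttkrktt (positions 1,4,6,7,8,11,13); it reads the same forward and backward, and the interval DP gives dp[1][13] = 7.

7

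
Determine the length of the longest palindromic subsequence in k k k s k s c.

One longest palindromic subsequence is kkkk (positions 1,2,3,5); it reads the same forward and backward, and the interval DP gives dp[1][7] = 4.

4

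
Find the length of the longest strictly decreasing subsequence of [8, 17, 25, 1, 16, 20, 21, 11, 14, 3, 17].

Let dp[i] be the longest decreasing subsequence ending at position i. Then dp = [1, 1, 1, 2, 2, 2, 2, 3, 3, 4, 3].
The maximum is 4; one witness is 17, 16, 11, 3 at positions 2,5,8,10.

4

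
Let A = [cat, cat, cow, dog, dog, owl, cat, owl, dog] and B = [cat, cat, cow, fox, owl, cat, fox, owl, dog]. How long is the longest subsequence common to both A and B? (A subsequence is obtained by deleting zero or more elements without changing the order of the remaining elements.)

7

A longest common subsequence is cat, cat, cow, owl, cat, owl, dog (length 7); the LCS DP confirms no longer common subsequence exists.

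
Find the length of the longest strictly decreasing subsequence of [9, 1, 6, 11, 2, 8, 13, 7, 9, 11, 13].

3

Let dp[i] be the longest decreasing subsequence ending at position i. Then dp = [1, 2, 2, 1, 3, 2, 1, 3, 2, 2, 1].
The maximum is 3; one witness is 9, 6, 2 at positions 1,3,5.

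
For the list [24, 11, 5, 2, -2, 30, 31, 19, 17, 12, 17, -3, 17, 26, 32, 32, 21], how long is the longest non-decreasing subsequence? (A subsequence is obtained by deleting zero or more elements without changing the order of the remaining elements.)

7

Scanning left to right, the best length ending at each element is: 24→1, 11→1, 5→1, 2→1, -2→1, 30→2, 31→3, 19→2, 17→2, 12→2, 17→3, -3→1, 17→4, 26→5, 32→6, 32→7, 21→5.
So the longest non-decreasing subsequence has length 7, e.g. 11, 17, 17, 17, 26, 32, 32.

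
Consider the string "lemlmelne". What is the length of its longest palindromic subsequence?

One longest palindromic subsequence is lemlmel (positions 1,2,3,4,5,6,7); it reads the same forward and backward, and the interval DP gives dp[1][9] = 7.

7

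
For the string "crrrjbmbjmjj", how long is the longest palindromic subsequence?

Using dp[i][j] = 2 + dp[i+1][j−1] if the ends match, else max(dp[i+1][j], dp[i][j−1]):
dp[1][12] = 5. A witness is jjmjj at positions 5,9,10,11,12.

5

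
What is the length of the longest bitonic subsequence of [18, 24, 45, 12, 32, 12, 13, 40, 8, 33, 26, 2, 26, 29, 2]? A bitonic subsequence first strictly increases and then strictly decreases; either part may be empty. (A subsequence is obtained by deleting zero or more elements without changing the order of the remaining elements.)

Let inc[i] be the LIS ending at i and dec[i] the longest strictly decreasing subsequence starting at i. inc = [1, 2, 3, 1, 3, 1, 2, 4, 1, 4, 3, 1, 3, 4, 1], dec = [4, 4, 5, 3, 4, 3, 3, 4, 2, 3, 2, 1, 2, 2, 1].
max_i inc[i]+dec[i]−1 = 7, with one witness 18, 24, 45, 40, 33, 29, 2.

7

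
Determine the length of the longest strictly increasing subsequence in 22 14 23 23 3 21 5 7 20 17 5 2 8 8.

Scanning left to right, the best length ending at each element is: 22→1, 14→1, 23→2, 23→2, 3→1, 21→2, 5→2, 7→3, 20→4, 17→4, 5→2, 2→1, 8→4, 8→4.
So the longest increasing subsequence has length 4, e.g. 3, 5, 7, 20.

4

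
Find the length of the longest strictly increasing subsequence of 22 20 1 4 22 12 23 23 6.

Let dp[i] be the longest increasing subsequence ending at position i. Then dp = [1, 1, 1, 2, 3, 3, 4, 4, 3].
The maximum is 4; one witness is 1, 4, 22, 23 at positions 3,4,5,7.

4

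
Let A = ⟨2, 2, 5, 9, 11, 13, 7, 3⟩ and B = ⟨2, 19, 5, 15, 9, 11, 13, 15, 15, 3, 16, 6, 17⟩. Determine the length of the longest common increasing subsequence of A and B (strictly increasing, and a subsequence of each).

A longest common strictly increasing subsequence is 2, 5, 9, 11, 13 (length 5); it appears in order in both A and B, and no longer such subsequence exists.

5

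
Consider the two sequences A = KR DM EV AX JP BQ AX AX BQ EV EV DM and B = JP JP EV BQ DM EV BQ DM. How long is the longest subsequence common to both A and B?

4

Backtracking the LCS table gives one alignment: DM (A2,B5) → EV (A3,B6) → BQ (A9,B7) → DM (A12,B8).
So the longest common subsequence has length 4.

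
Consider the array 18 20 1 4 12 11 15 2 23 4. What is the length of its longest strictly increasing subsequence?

5

Let dp[i] be the longest increasing subsequence ending at position i. Then dp = [1, 2, 1, 2, 3, 3, 4, 2, 5, 3].
The maximum is 5; one witness is 1, 4, 12, 15, 23 at positions 3,4,5,7,9.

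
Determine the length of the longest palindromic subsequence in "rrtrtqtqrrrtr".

9

Using dp[i][j] = 2 + dp[i+1][j−1] if the ends match, else max(dp[i+1][j], dp[i][j−1]):
dp[1][13] = 9. A witness is rtrqtqrtr at positions 1,3,4,6,7,8,11,12,13.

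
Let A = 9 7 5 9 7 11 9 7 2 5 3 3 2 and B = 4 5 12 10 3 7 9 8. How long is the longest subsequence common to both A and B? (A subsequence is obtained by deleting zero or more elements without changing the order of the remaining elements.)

A longest common subsequence is 5, 7, 9 (length 3); the LCS DP confirms no longer common subsequence exists.

3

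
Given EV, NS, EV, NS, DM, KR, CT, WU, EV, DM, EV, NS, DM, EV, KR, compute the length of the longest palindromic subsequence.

9

Using dp[i][j] = 2 + dp[i+1][j−1] if the ends match, else max(dp[i+1][j], dp[i][j−1]):
dp[1][15] = 9. A witness is EV NS EV DM EV DM EV NS EV at positions 1,2,3,5,9,10,11,12,14.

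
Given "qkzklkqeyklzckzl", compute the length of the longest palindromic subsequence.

9

One longest palindromic subsequence is zklkyklkz (positions 3,4,5,6,9,10,11,14,15); it reads the same forward and backward, and the interval DP gives dp[1][16] = 9.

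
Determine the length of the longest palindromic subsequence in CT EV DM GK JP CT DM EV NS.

5

One longest palindromic subsequence is EV DM CT DM EV (positions 2,3,6,7,8); it reads the same forward and backward, and the interval DP gives dp[1][9] = 5.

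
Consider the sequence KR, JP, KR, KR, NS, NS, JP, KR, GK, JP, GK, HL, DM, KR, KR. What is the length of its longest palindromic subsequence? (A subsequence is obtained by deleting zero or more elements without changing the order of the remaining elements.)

8

One longest palindromic subsequence is KR KR KR NS NS KR KR KR (positions 1,3,4,5,6,8,14,15); it reads the same forward and backward, and the interval DP gives dp[1][15] = 8.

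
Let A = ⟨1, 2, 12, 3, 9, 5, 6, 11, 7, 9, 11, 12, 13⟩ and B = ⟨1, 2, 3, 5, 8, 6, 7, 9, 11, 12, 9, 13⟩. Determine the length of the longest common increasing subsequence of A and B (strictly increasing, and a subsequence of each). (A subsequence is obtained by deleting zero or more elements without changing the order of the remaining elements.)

For each value that appears in both, track the longest common increasing run ending there.
The best achievable length is 10; one witness is 1, 2, 3, 5, 6, 7, 9, 11, 12, 13 (A-positions 1,2,4,6,7,9,10,11,12,13, B-positions 1,2,3,4,6,7,8,9,10,12).

10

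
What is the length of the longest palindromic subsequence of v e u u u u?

One longest palindromic subsequence is uuuu (positions 3,4,5,6); it reads the same forward and backward, and the interval DP gives dp[1][6] = 4.

4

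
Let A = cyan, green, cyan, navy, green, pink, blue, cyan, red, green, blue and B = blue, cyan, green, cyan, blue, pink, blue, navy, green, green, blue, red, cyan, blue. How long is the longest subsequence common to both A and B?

A longest common subsequence is cyan, green, cyan, navy, green, blue, cyan, blue (length 8); the LCS DP confirms no longer common subsequence exists.

8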